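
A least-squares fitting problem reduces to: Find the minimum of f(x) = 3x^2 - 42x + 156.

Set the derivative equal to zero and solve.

f(x) = 3x^2 - 42x + 156
f'(x) = 6x + (-42) = 0
x = 42/6 = 7
f(7) = 9
Since f''(x) = 6 > 0, this is a minimum.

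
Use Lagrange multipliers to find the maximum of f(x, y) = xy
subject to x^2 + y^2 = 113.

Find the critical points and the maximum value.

Lagrange conditions: y = 2*lambda*x and x = 2*lambda*y
If x = 0 then y = 0, violating the constraint, so x, y != 0.
Dividing: y/x = x/y => x^2 = y^2 => y = x or y = -x
Constraint: 2x^2 = 113 => x^2 = 113/2 => x = +/-sqrt(113/2)
Critical points: (sqrt(113/2), sqrt(113/2)), (-sqrt(113/2), -sqrt(113/2)), (sqrt(113/2), -sqrt(113/2)), (-sqrt(113/2), sqrt(113/2))
  y = x:  xy = x^2 = 113/2  at (sqrt(113/2), sqrt(113/2)) and (-sqrt(113/2), -sqrt(113/2))
  y = -x: xy = -x^2 = -113/2 at (sqrt(113/2), -sqrt(113/2)) and (-sqrt(113/2), sqrt(113/2))
Maximum xy = 113/2 at (sqrt(113/2), sqrt(113/2)) and (-sqrt(113/2), -sqrt(113/2))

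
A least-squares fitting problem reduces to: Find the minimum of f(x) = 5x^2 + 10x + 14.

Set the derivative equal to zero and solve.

f(x) = 5x^2 + 10x + 14
f'(x) = 10x + (10) = 0
x = -10/10 = -1
f(-1) = 9
Since f''(x) = 10 > 0, this is a minimum.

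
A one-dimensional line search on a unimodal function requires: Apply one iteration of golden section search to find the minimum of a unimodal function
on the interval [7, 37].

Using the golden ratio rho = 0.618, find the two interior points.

Golden section search on [7, 37].
Golden ratio rho = 0.618 (approx).
Interior points:
  x_1 = 7 + (1-0.618)*30 = 18.4600
  x_2 = 7 + 0.618*30 = 25.5400
Compare f(x_1) and f(x_2) to determine which subinterval to keep.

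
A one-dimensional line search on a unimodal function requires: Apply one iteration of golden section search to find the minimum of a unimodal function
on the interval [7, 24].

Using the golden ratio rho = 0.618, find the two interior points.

Golden section search on [7, 24].
Golden ratio rho = 0.618 (approx).
Interior points:
  x_1 = 7 + (1-0.618)*17 = 13.4940
  x_2 = 7 + 0.618*17 = 17.5060
Compare f(x_1) and f(x_2) to determine which subinterval to keep.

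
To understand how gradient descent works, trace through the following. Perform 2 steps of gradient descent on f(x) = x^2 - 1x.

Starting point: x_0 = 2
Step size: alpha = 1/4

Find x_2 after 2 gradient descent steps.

f(x) = x^2 - 1x, f'(x) = 2x + (-1)
Step 1: f'(2) = 3, x_1 = 2 - 1/4 * 3 = 5/4
Step 2: f'(5/4) = 3/2, x_2 = 5/4 - 1/4 * 3/2 = 7/8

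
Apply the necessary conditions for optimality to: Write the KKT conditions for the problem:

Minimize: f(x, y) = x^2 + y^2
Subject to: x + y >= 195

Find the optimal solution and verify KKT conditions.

KKT conditions for min x^2 + y^2 s.t. x + y >= 195:
Stationarity: 2x = mu, 2y = mu
So x = y = mu/2.
Complementary slackness: mu*(x + y - 195) = 0
Primal feasibility: x + y >= 195; dual feasibility: mu >= 0
If mu = 0 then x = y = 0, but 0 + 0 < 195 is infeasible, so the constraint is active.
Constraint active: x + y = 2*(mu/2) = 195 => mu = 195
x = y = 195/2, f = 38025/2
Verify: stationarity 2*(195/2) = 195 = mu; primal 195/2 + 195/2 = 195 >= 195; dual mu = 195 >= 0; complementary slackness 195*(195 - 195) = 0. All KKT conditions hold.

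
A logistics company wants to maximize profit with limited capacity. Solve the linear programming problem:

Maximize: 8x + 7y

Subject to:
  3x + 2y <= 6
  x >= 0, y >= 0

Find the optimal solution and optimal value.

The feasible region has vertices at [(0, 0), (2, 0), (0, 3)].
Checking objective 8x + 7y at each vertex:
  (0, 0): 8*0 + 7*0 = 0
  (2, 0): 8*2 + 7*0 = 16
  (0, 3): 8*0 + 7*3 = 21
Maximum is 21 at (0, 3).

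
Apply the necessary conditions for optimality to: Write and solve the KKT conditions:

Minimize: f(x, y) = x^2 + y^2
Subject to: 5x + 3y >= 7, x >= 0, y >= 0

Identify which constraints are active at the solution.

KKT conditions for min x^2 + y^2 s.t. 5x + 3y >= 7, x >= 0, y >= 0:
Stationarity: 2x = mu*5 + mu_x, 2y = mu*3 + mu_y, with mu, mu_x, mu_y >= 0
Complementary slackness: mu*(5x + 3y - 7) = 0, mu_x*x = 0, mu_y*y = 0
(0, 0) is infeasible (5*0 + 3*0 < 7), so if mu = 0 stationarity would force x = mu_x/2 >= 0, y = mu_y/2 >= 0 with mu_x*x = mu_y*y = 0, i.e. x = y = 0: contradiction. Hence mu > 0 and 5x + 3y = 7 is active.
Try x > 0, y > 0 (so mu_x = mu_y = 0): x = 5*mu/2, y = 3*mu/2
Substitute: 5*(5*mu/2) + 3*(3*mu/2) = 7
  mu*34/2 = 7 => mu = 7/17
x* = 35/34 > 0, y* = 21/34 > 0, consistent with mu_x = mu_y = 0.
f is convex and the constraints are linear, so this KKT point is the global minimum.
f* = 49/34
Active constraints: 5x + 3y >= 7 (holds with equality, mu = 7/17 > 0); x >= 0 and y >= 0 are inactive (mu_x = mu_y = 0).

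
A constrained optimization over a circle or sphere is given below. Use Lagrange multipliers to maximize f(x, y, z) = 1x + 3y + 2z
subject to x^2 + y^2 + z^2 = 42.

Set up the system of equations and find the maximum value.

Lagrange conditions: 1 = 2*lambda*x, 3 = 2*lambda*y, 2 = 2*lambda*z
So x:1 = y:3 = z:2, i.e. x = 1t, y = 3t, z = 2t
Constraint: t^2*(1^2 + 3^2 + 2^2) = 42
  t^2 * 14 = 42  =>  t = sqrt(3)
Maximum = 1*1t + 3*3t + 2*2t = 14*sqrt(3) = sqrt(588)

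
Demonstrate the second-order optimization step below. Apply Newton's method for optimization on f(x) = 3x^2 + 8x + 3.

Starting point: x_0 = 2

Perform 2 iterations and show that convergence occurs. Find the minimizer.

f(x) = 3x^2 + 8x + 3, f'(x) = 6x + (8), f''(x) = 6
Step 1: f'(2) = 20, x_1 = 2 - 20/6 = -4/3
Step 2: f'(-4/3) = 0, x_2 = -4/3 (converged)
Newton's method converges in 1 step for quadratics.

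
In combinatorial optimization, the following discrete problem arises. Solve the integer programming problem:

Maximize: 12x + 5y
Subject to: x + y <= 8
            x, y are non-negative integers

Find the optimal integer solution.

Objective: 12x + 5y, constraint: x + y <= 8
Coefficient of x is 12 >= coefficient of y is 5, so allocate the entire budget to x.
Optimal: x = 8, y = 0, value = 96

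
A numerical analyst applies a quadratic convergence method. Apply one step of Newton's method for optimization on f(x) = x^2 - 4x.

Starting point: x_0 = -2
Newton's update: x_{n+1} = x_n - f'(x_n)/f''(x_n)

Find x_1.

f(x) = x^2 - 4x
f'(x) = 2x + (-4), f''(x) = 2
Newton step: x_1 = x_0 - f'(x_0)/f''(x_0)
f'(-2) = -8
x_1 = -2 - -8/2 = 2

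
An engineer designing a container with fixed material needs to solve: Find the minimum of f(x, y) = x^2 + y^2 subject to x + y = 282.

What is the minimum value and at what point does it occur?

Substitute y = 282 - x into f(x,y) = x^2 + y^2:
g(x) = x^2 + (282 - x)^2 = 2x^2 - 564x + 79524
g'(x) = 4x - 564 = 0  =>  x = 141
y = 282 - 141 = 141
Minimum value = 141^2 + 141^2 = 39762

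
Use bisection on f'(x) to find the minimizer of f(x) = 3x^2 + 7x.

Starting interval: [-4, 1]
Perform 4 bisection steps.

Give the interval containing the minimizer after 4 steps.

Finding critical point of f(x) = 3x^2 + 7x using bisection on f'(x) = 6x + 7.
f'(x) = 0 when x = -7/6.
Starting interval: [-4, 1]
Step 1: mid = -3/2, f'(mid) = -2, new interval = [-3/2, 1]
Step 2: mid = -1/4, f'(mid) = 11/2, new interval = [-3/2, -1/4]
Step 3: mid = -7/8, f'(mid) = 7/4, new interval = [-3/2, -7/8]
Step 4: mid = -19/16, f'(mid) = -1/8, new interval = [-19/16, -7/8]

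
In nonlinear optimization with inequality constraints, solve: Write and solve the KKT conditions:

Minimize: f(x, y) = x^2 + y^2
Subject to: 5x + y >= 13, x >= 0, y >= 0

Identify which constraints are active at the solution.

KKT conditions for min x^2 + y^2 s.t. 5x + 1y >= 13, x >= 0, y >= 0:
Stationarity: 2x = mu*5 + mu_x, 2y = mu*1 + mu_y, with mu, mu_x, mu_y >= 0
Complementary slackness: mu*(5x + y - 13) = 0, mu_x*x = 0, mu_y*y = 0
(0, 0) is infeasible (5*0 + 1*0 < 13), so if mu = 0 stationarity would force x = mu_x/2 >= 0, y = mu_y/2 >= 0 with mu_x*x = mu_y*y = 0, i.e. x = y = 0: contradiction. Hence mu > 0 and 5x + y = 13 is active.
Try x > 0, y > 0 (so mu_x = mu_y = 0): x = 5*mu/2, y = 1*mu/2
Substitute: 5*(5*mu/2) + 1*(1*mu/2) = 13
  mu*26/2 = 13 => mu = 1
x* = 5/2 > 0, y* = 1/2 > 0, consistent with mu_x = mu_y = 0.
f is convex and the constraints are linear, so this KKT point is the global minimum.
f* = 13/2
Active constraints: 5x + y >= 13 (holds with equality, mu = 1 > 0); x >= 0 and y >= 0 are inactive (mu_x = mu_y = 0).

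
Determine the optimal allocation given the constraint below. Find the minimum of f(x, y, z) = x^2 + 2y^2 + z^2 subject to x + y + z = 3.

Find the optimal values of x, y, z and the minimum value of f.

Using Lagrange multipliers on f = x^2 + 2y^2 + z^2 with constraint x + y + z = 3:
Conditions: 2*1*x = lambda, 2*2*y = lambda, 2*1*z = lambda
So x = lambda/2, y = lambda/4, z = lambda/2
Substituting into constraint: lambda * (5/4) = 3
lambda = 12/5
x = 6/5, y = 3/5, z = 6/5
Minimum value = 18/5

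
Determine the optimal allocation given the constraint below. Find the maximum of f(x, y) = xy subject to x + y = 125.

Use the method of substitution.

Substitute y = 125 - x into f(x,y) = xy:
g(x) = x(125 - x) = 125x - x^2
g'(x) = 125 - 2x = 0  =>  x = 125/2
y = 125 - 125/2 = 125/2
Maximum value = (125/2) * (125/2) = 15625/4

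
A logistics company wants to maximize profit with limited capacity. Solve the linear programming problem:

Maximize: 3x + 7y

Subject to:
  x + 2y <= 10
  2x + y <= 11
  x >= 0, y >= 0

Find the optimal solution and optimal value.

Feasible vertices: (0, 0), (0, 5), (4, 3), (11/2, 0)
Objective 3x + 7y at each:
  (0, 0): 0
  (0, 5): 35
  (4, 3): 33
  (11/2, 0): 33/2
Maximum is 35 at (0, 5).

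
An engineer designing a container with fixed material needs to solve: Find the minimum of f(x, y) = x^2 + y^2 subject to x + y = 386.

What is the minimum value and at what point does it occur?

Substitute y = 386 - x into f(x,y) = x^2 + y^2:
g(x) = x^2 + (386 - x)^2 = 2x^2 - 772x + 148996
g'(x) = 4x - 772 = 0  =>  x = 193
y = 386 - 193 = 193
Minimum value = 193^2 + 193^2 = 74498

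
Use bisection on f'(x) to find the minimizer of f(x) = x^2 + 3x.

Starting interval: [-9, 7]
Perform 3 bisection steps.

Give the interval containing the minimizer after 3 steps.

Finding critical point of f(x) = x^2 + 3x using bisection on f'(x) = 2x + 3.
f'(x) = 0 when x = -3/2.
Starting interval: [-9, 7]
Step 1: mid = -1, f'(mid) = 1, new interval = [-9, -1]
Step 2: mid = -5, f'(mid) = -7, new interval = [-5, -1]
Step 3: mid = -3, f'(mid) = -3, new interval = [-3, -1]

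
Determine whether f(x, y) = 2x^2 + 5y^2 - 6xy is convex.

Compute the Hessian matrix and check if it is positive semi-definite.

f(x,y) = 2x^2 + 5y^2 - 6xy
Hessian H = [[4, -6], [-6, 10]]
trace(H) = 14, det(H) = 4
Eigenvalues: (14 +/- sqrt(180)) / 2 = 13.71, 0.2918
Since both eigenvalues > 0, f is convex.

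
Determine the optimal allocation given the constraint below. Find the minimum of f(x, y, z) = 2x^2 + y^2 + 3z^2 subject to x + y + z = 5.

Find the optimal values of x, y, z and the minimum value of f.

Using Lagrange multipliers on f = 2x^2 + y^2 + 3z^2 with constraint x + y + z = 5:
Conditions: 2*2*x = lambda, 2*1*y = lambda, 2*3*z = lambda
So x = lambda/4, y = lambda/2, z = lambda/6
Substituting into constraint: lambda * (11/12) = 5
lambda = 60/11
x = 15/11, y = 30/11, z = 10/11
Minimum value = 150/11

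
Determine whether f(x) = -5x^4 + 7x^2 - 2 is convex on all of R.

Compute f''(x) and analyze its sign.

f(x) = -5x^4 + 7x^2 - 2
f'(x) = -20x^3 + 14x
f''(x) = -60x^2 + 14
f''(x) = -60x^2 + 14 -> -inf as |x| -> inf
Therefore, f is not globally convex on R.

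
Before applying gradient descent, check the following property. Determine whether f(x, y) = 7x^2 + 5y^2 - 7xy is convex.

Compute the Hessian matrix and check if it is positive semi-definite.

f(x,y) = 7x^2 + 5y^2 - 7xy
Hessian H = [[14, -7], [-7, 10]]
trace(H) = 24, det(H) = 91
Eigenvalues: (24 +/- sqrt(212)) / 2 = 19.28, 4.72
Since both eigenvalues > 0, f is convex.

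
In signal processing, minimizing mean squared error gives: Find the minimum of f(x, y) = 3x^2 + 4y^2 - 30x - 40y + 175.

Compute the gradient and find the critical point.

f(x,y) = 3x^2 + 4y^2 - 30x - 40y + 175
df/dx = 6x + (-30) = 0  =>  x = 5
df/dy = 8y + (-40) = 0  =>  y = 5
f(5, 5) = 3*(5)^2 + 4*(5)^2 + -30*(5) + -40*(5) + 175 = 0
Hessian is diagonal with entries 6, 8 > 0, so this is a minimum.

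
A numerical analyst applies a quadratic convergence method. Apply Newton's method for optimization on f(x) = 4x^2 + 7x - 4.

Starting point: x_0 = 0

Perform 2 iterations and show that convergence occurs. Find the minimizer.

f(x) = 4x^2 + 7x - 4, f'(x) = 8x + (7), f''(x) = 8
Step 1: f'(0) = 7, x_1 = 0 - 7/8 = -7/8
Step 2: f'(-7/8) = 0, x_2 = -7/8 (converged)
Newton's method converges in 1 step for quadratics.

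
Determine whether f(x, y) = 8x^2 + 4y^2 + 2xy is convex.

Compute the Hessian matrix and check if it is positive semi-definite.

f(x,y) = 8x^2 + 4y^2 + 2xy
Hessian H = [[16, 2], [2, 8]]
trace(H) = 24, det(H) = 124
Eigenvalues: (24 +/- sqrt(80)) / 2 = 16.47, 7.528
Since both eigenvalues > 0, f is convex.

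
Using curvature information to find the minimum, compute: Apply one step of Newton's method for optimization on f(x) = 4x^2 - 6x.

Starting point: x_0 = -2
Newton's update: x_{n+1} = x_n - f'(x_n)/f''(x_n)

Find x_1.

f(x) = 4x^2 - 6x
f'(x) = 8x + (-6), f''(x) = 8
Newton step: x_1 = x_0 - f'(x_0)/f''(x_0)
f'(-2) = -22
x_1 = -2 - -22/8 = 3/4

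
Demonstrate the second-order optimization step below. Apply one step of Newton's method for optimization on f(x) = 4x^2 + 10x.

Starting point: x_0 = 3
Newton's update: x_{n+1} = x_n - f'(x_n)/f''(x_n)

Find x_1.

f(x) = 4x^2 + 10x
f'(x) = 8x + (10), f''(x) = 8
Newton step: x_1 = x_0 - f'(x_0)/f''(x_0)
f'(3) = 34
x_1 = 3 - 34/8 = -5/4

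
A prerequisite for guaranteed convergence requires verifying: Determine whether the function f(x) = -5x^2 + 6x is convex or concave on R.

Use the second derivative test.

f(x) = -5x^2 + 6x
f'(x) = -10x + 6
f''(x) = -10
Since f''(x) = -10 < 0 for all x, f is concave on R.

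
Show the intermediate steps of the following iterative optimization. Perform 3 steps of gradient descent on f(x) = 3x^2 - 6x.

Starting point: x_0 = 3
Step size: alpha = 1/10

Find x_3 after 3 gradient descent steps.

f(x) = 3x^2 - 6x, f'(x) = 6x + (-6)
Step 1: f'(3) = 12, x_1 = 3 - 1/10 * 12 = 9/5
Step 2: f'(9/5) = 24/5, x_2 = 9/5 - 1/10 * 24/5 = 33/25
Step 3: f'(33/25) = 48/25, x_3 = 33/25 - 1/10 * 48/25 = 141/125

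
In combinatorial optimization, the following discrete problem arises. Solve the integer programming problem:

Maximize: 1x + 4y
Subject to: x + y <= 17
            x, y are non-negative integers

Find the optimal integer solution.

Objective: 1x + 4y, constraint: x + y <= 17
Coefficient of y is 4 > coefficient of x is 1, so allocate the entire budget to y.
Optimal: x = 0, y = 17, value = 68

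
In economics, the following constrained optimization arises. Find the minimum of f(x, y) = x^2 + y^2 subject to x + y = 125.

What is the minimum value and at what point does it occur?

Substitute y = 125 - x into f(x,y) = x^2 + y^2:
g(x) = x^2 + (125 - x)^2 = 2x^2 - 250x + 15625
g'(x) = 4x - 250 = 0  =>  x = 125/2
y = 125 - 125/2 = 125/2
Minimum value = (125/2)^2 + (125/2)^2 = 15625/2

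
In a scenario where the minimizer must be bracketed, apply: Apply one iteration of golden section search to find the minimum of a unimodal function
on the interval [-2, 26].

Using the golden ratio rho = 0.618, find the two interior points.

Golden section search on [-2, 26].
Golden ratio rho = 0.618 (approx).
Interior points:
  x_1 = -2 + (1-0.618)*28 = 8.6960
  x_2 = -2 + 0.618*28 = 15.3040
Compare f(x_1) and f(x_2) to determine which subinterval to keep.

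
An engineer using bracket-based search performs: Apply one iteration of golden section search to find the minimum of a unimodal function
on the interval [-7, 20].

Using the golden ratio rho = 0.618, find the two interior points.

Golden section search on [-7, 20].
Golden ratio rho = 0.618 (approx).
Interior points:
  x_1 = -7 + (1-0.618)*27 = 3.3140
  x_2 = -7 + 0.618*27 = 9.6860
Compare f(x_1) and f(x_2) to determine which subinterval to keep.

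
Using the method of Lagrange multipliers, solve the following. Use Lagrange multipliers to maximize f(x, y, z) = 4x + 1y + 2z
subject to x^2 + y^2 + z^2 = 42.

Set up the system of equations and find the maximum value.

Lagrange conditions: 4 = 2*lambda*x, 1 = 2*lambda*y, 2 = 2*lambda*z
So x:4 = y:1 = z:2, i.e. x = 4t, y = 1t, z = 2t
Constraint: t^2*(4^2 + 1^2 + 2^2) = 42
  t^2 * 21 = 42  =>  t = sqrt(2)
Maximum = 4*4t + 1*1t + 2*2t = 21*sqrt(2) = sqrt(882)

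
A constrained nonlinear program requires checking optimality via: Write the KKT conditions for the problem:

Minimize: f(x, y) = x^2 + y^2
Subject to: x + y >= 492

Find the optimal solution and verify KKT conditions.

KKT conditions for min x^2 + y^2 s.t. x + y >= 492:
Stationarity: 2x = mu, 2y = mu
So x = y = mu/2.
Complementary slackness: mu*(x + y - 492) = 0
Primal feasibility: x + y >= 492; dual feasibility: mu >= 0
If mu = 0 then x = y = 0, but 0 + 0 < 492 is infeasible, so the constraint is active.
Constraint active: x + y = 2*(mu/2) = 492 => mu = 492
x = y = 246, f = 121032
Verify: stationarity 2*246 = 492 = mu; primal 246 + 246 = 492 >= 492; dual mu = 492 >= 0; complementary slackness 492*(492 - 492) = 0. All KKT conditions hold.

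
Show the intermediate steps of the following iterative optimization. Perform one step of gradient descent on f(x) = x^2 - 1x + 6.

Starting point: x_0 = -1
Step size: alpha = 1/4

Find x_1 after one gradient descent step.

f(x) = x^2 - 1x + 6
f'(x) = 2x - 1
f'(-1) = 2*-1 + (-1) = -3
x_1 = x_0 - alpha * f'(x_0) = -1 - 1/4 * -3 = -1/4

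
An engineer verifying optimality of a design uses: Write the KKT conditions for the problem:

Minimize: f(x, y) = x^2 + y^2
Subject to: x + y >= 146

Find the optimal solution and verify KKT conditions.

KKT conditions for min x^2 + y^2 s.t. x + y >= 146:
Stationarity: 2x = mu, 2y = mu
So x = y = mu/2.
Complementary slackness: mu*(x + y - 146) = 0
Primal feasibility: x + y >= 146; dual feasibility: mu >= 0
If mu = 0 then x = y = 0, but 0 + 0 < 146 is infeasible, so the constraint is active.
Constraint active: x + y = 2*(mu/2) = 146 => mu = 146
x = y = 73, f = 10658
Verify: stationarity 2*73 = 146 = mu; primal 73 + 73 = 146 >= 146; dual mu = 146 >= 0; complementary slackness 146*(146 - 146) = 0. All KKT conditions hold.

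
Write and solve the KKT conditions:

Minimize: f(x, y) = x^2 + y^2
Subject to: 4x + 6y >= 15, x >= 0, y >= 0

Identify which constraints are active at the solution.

KKT conditions for min x^2 + y^2 s.t. 4x + 6y >= 15, x >= 0, y >= 0:
Stationarity: 2x = mu*4 + mu_x, 2y = mu*6 + mu_y, with mu, mu_x, mu_y >= 0
Complementary slackness: mu*(4x + 6y - 15) = 0, mu_x*x = 0, mu_y*y = 0
(0, 0) is infeasible (4*0 + 6*0 < 15), so if mu = 0 stationarity would force x = mu_x/2 >= 0, y = mu_y/2 >= 0 with mu_x*x = mu_y*y = 0, i.e. x = y = 0: contradiction. Hence mu > 0 and 4x + 6y = 15 is active.
Try x > 0, y > 0 (so mu_x = mu_y = 0): x = 4*mu/2, y = 6*mu/2
Substitute: 4*(4*mu/2) + 6*(6*mu/2) = 15
  mu*52/2 = 15 => mu = 15/26
x* = 15/13 > 0, y* = 45/26 > 0, consistent with mu_x = mu_y = 0.
f is convex and the constraints are linear, so this KKT point is the global minimum.
f* = 225/52
Active constraints: 4x + 6y >= 15 (holds with equality, mu = 15/26 > 0); x >= 0 and y >= 0 are inactive (mu_x = mu_y = 0).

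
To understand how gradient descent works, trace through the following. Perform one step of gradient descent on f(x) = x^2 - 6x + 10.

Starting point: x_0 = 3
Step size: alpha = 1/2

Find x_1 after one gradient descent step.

f(x) = x^2 - 6x + 10
f'(x) = 2x - 6
f'(3) = 2*3 + (-6) = 0
x_1 = x_0 - alpha * f'(x_0) = 3 - 1/2 * 0 = 3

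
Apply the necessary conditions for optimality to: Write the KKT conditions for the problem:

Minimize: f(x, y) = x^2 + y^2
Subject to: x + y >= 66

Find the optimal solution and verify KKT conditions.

KKT conditions for min x^2 + y^2 s.t. x + y >= 66:
Stationarity: 2x = mu, 2y = mu
So x = y = mu/2.
Complementary slackness: mu*(x + y - 66) = 0
Primal feasibility: x + y >= 66; dual feasibility: mu >= 0
If mu = 0 then x = y = 0, but 0 + 0 < 66 is infeasible, so the constraint is active.
Constraint active: x + y = 2*(mu/2) = 66 => mu = 66
x = y = 33, f = 2178
Verify: stationarity 2*33 = 66 = mu; primal 33 + 33 = 66 >= 66; dual mu = 66 >= 0; complementary slackness 66*(66 - 66) = 0. All KKT conditions hold.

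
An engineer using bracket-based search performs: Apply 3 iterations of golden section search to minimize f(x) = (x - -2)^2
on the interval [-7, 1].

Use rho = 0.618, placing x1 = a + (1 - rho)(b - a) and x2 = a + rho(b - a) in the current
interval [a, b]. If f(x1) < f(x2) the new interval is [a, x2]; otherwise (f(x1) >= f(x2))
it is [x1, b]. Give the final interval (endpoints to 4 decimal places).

Golden section search for min of f(x) = (x - -2)^2 on [-7, 1].
Each step: x1 = a + (1 - rho)(b - a), x2 = a + rho(b - a); if f(x1) < f(x2) keep [a, x2], otherwise keep [x1, b].
Step 1: [-7.0000, 1.0000], x1=-3.9440 (f=3.7791), x2=-2.0560 (f=0.0031); f(x1) > f(x2) => keep [-3.9440, 1.0000]
Step 2: [-3.9440, 1.0000], x1=-2.0554 (f=0.0031), x2=-0.8886 (f=1.2352); f(x1) < f(x2) => keep [-3.9440, -0.8886]
Step 3: [-3.9440, -0.8886], x1=-2.7768 (f=0.6035), x2=-2.0558 (f=0.0031); f(x1) > f(x2) => keep [-2.7768, -0.8886]
Final interval: [-2.7768, -0.8886]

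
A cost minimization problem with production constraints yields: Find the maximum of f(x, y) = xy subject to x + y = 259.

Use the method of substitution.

Substitute y = 259 - x into f(x,y) = xy:
g(x) = x(259 - x) = 259x - x^2
g'(x) = 259 - 2x = 0  =>  x = 259/2
y = 259 - 259/2 = 259/2
Maximum value = (259/2) * (259/2) = 67081/4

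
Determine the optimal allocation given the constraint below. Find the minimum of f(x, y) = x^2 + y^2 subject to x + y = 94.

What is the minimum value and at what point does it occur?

Substitute y = 94 - x into f(x,y) = x^2 + y^2:
g(x) = x^2 + (94 - x)^2 = 2x^2 - 188x + 8836
g'(x) = 4x - 188 = 0  =>  x = 47
y = 94 - 47 = 47
Minimum value = 47^2 + 47^2 = 4418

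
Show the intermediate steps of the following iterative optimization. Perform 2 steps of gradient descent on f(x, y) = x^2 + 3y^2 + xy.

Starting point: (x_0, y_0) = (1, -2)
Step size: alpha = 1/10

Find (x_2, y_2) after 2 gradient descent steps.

f(x,y) = x^2 + 3y^2 + xy
grad_x = 2x + 1y, grad_y = 6y + 1x
Step 1: grad = (0, -11), (1, -9/10)
Step 2: grad = (11/10, -22/5), (89/100, -23/50)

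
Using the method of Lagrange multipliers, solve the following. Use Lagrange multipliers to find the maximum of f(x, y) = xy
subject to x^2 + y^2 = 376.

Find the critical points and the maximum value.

Lagrange conditions: y = 2*lambda*x and x = 2*lambda*y
If x = 0 then y = 0, violating the constraint, so x, y != 0.
Dividing: y/x = x/y => x^2 = y^2 => y = x or y = -x
Constraint: 2x^2 = 376 => x^2 = 188 => x = +/-sqrt(188)
Critical points: (sqrt(188), sqrt(188)), (-sqrt(188), -sqrt(188)), (sqrt(188), -sqrt(188)), (-sqrt(188), sqrt(188))
  y = x:  xy = x^2 = 188  at (sqrt(188), sqrt(188)) and (-sqrt(188), -sqrt(188))
  y = -x: xy = -x^2 = -188 at (sqrt(188), -sqrt(188)) and (-sqrt(188), sqrt(188))
Maximum xy = 188 at (sqrt(188), sqrt(188)) and (-sqrt(188), -sqrt(188))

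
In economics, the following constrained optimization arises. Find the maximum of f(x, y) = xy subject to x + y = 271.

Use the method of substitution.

Substitute y = 271 - x into f(x,y) = xy:
g(x) = x(271 - x) = 271x - x^2
g'(x) = 271 - 2x = 0  =>  x = 271/2
y = 271 - 271/2 = 271/2
Maximum value = (271/2) * (271/2) = 73441/4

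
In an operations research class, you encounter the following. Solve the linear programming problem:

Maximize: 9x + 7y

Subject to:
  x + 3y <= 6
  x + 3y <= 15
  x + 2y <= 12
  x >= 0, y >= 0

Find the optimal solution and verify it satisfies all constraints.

Feasible vertices: (0, 0), (0, 2), (6, 0)
Objective 9x + 7y at each vertex:
  (0, 0): 0
  (0, 2): 14
  (6, 0): 54
Maximum is 54 at (6, 0).
Verify constraints at (x, y) = (6, 0):
  1*6 + 3*0 = 6 <= 6 (active)
  1*6 + 3*0 = 6 <= 15
  1*6 + 2*0 = 6 <= 12
  x = 6 >= 0, y = 0 >= 0. All constraints satisfied.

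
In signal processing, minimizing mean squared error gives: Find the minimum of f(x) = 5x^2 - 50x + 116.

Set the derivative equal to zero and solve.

f(x) = 5x^2 - 50x + 116
f'(x) = 10x + (-50) = 0
x = 50/10 = 5
f(5) = -9
Since f''(x) = 10 > 0, this is a minimum.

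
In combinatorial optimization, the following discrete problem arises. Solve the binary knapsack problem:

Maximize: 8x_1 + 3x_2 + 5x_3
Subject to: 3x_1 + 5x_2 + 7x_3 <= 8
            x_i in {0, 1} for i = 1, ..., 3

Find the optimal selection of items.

Items: item 1 (v=8, w=3), item 2 (v=3, w=5), item 3 (v=5, w=7)
Capacity: 8
Checking all 8 subsets (w = total weight, v = total value):
  {}: w = 0, v = 0
  {1}: w = 3, v = 8
  {2}: w = 5, v = 3
  {3}: w = 7, v = 5
  {1, 2}: w = 8, v = 11
  {1, 3}: w = 10 > 8, infeasible
  {2, 3}: w = 12 > 8, infeasible
  {1, 2, 3}: w = 15 > 8, infeasible
Best feasible subset: items [1, 2]
Total weight: 8 <= 8, total value: 11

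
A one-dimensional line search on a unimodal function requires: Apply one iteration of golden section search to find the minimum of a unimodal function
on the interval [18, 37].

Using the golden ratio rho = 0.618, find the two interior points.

Golden section search on [18, 37].
Golden ratio rho = 0.618 (approx).
Interior points:
  x_1 = 18 + (1-0.618)*19 = 25.2580
  x_2 = 18 + 0.618*19 = 29.7420
Compare f(x_1) and f(x_2) to determine which subinterval to keep.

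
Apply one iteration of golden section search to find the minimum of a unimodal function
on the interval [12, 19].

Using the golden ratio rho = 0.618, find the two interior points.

Golden section search on [12, 19].
Golden ratio rho = 0.618 (approx).
Interior points:
  x_1 = 12 + (1-0.618)*7 = 14.6740
  x_2 = 12 + 0.618*7 = 16.3260
Compare f(x_1) and f(x_2) to determine which subinterval to keep.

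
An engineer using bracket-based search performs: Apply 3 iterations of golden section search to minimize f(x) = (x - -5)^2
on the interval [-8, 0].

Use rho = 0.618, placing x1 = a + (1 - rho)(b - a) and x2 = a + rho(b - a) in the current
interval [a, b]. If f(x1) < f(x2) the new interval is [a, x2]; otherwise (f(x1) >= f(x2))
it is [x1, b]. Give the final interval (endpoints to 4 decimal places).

Golden section search for min of f(x) = (x - -5)^2 on [-8, 0].
Each step: x1 = a + (1 - rho)(b - a), x2 = a + rho(b - a); if f(x1) < f(x2) keep [a, x2], otherwise keep [x1, b].
Step 1: [-8.0000, 0.0000], x1=-4.9440 (f=0.0031), x2=-3.0560 (f=3.7791); f(x1) < f(x2) => keep [-8.0000, -3.0560]
Step 2: [-8.0000, -3.0560], x1=-6.1114 (f=1.2352), x2=-4.9446 (f=0.0031); f(x1) > f(x2) => keep [-6.1114, -3.0560]
Step 3: [-6.1114, -3.0560], x1=-4.9442 (f=0.0031), x2=-4.2232 (f=0.6035); f(x1) < f(x2) => keep [-6.1114, -4.2232]
Final interval: [-6.1114, -4.2232]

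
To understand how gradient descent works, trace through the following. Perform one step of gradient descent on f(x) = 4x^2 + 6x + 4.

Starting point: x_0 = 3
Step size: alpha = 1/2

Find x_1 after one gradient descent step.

f(x) = 4x^2 + 6x + 4
f'(x) = 8x + 6
f'(3) = 8*3 + (6) = 30
x_1 = x_0 - alpha * f'(x_0) = 3 - 1/2 * 30 = -12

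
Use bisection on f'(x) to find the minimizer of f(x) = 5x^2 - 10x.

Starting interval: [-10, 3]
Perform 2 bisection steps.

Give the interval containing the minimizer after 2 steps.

Finding critical point of f(x) = 5x^2 - 10x using bisection on f'(x) = 10x + -10.
f'(x) = 0 when x = 1.
Starting interval: [-10, 3]
Step 1: mid = -7/2, f'(mid) = -45, new interval = [-7/2, 3]
Step 2: mid = -1/4, f'(mid) = -25/2, new interval = [-1/4, 3]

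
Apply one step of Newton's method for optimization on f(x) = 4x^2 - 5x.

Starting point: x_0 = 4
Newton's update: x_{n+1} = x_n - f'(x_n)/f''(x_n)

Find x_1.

f(x) = 4x^2 - 5x
f'(x) = 8x + (-5), f''(x) = 8
Newton step: x_1 = x_0 - f'(x_0)/f''(x_0)
f'(4) = 27
x_1 = 4 - 27/8 = 5/8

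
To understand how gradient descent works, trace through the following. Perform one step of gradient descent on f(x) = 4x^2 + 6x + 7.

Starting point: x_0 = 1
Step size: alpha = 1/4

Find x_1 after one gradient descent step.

f(x) = 4x^2 + 6x + 7
f'(x) = 8x + 6
f'(1) = 8*1 + (6) = 14
x_1 = x_0 - alpha * f'(x_0) = 1 - 1/4 * 14 = -5/2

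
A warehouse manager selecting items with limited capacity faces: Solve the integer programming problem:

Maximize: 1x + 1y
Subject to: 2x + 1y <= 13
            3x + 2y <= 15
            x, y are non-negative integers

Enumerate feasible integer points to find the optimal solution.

Constraint 1: 2x + 1y <= 13
Constraint 2: 3x + 2y <= 15
Feasible x range (need y >= 0): 0 <= x <= min(13/2, 15/3) => x in {0, ..., 5}.
Enumerate feasible integer points row by row (the coefficient of y is 1 > 0, so for each x the largest feasible y gives the best value):
  x = 0: y <= min((13 - 2*0)/1, (15 - 3*0)/2) => y in {0, ..., 7}; best 1*0 + 1*7 = 7
  x = 1: y <= min((13 - 2*1)/1, (15 - 3*1)/2) => y in {0, ..., 6}; best 1*1 + 1*6 = 7
  x = 2: y <= min((13 - 2*2)/1, (15 - 3*2)/2) => y in {0, ..., 4}; best 1*2 + 1*4 = 6
  x = 3: y <= min((13 - 2*3)/1, (15 - 3*3)/2) => y in {0, ..., 3}; best 1*3 + 1*3 = 6
  x = 4: y <= min((13 - 2*4)/1, (15 - 3*4)/2) => y in {0, ..., 1}; best 1*4 + 1*1 = 5
  x = 5: y <= min((13 - 2*5)/1, (15 - 3*5)/2) => y in {0}; best 1*5 + 1*0 = 5
The maximum 1x + 1y = 7 is achieved at x = 0, y = 7.
(The same value 7 is also attained at (1, 6).)
Check: 2*0 + 1*7 = 7 <= 13 and 3*0 + 2*7 = 14 <= 15.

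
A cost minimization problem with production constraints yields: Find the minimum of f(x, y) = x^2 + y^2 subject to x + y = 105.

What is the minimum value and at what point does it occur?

Substitute y = 105 - x into f(x,y) = x^2 + y^2:
g(x) = x^2 + (105 - x)^2 = 2x^2 - 210x + 11025
g'(x) = 4x - 210 = 0  =>  x = 105/2
y = 105 - 105/2 = 105/2
Minimum value = (105/2)^2 + (105/2)^2 = 11025/2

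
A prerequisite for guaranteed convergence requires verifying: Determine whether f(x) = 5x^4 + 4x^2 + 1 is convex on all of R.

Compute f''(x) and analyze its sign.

f(x) = 5x^4 + 4x^2 + 1
f'(x) = 20x^3 + 8x
f''(x) = 60x^2 + 8
f''(x) = 60x^2 + 8 >= 8 > 0 for all x
Therefore, f is convex on R.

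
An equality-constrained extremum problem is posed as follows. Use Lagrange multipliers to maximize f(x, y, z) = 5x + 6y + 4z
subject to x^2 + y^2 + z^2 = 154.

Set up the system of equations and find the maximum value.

Lagrange conditions: 5 = 2*lambda*x, 6 = 2*lambda*y, 4 = 2*lambda*z
So x:5 = y:6 = z:4, i.e. x = 5t, y = 6t, z = 4t
Constraint: t^2*(5^2 + 6^2 + 4^2) = 154
  t^2 * 77 = 154  =>  t = sqrt(2)
Maximum = 5*5t + 6*6t + 4*4t = 77*sqrt(2) = sqrt(11858)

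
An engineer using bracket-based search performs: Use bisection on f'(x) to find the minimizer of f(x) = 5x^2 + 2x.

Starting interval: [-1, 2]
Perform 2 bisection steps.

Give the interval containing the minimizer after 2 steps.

Finding critical point of f(x) = 5x^2 + 2x using bisection on f'(x) = 10x + 2.
f'(x) = 0 when x = -1/5.
Starting interval: [-1, 2]
Step 1: mid = 1/2, f'(mid) = 7, new interval = [-1, 1/2]
Step 2: mid = -1/4, f'(mid) = -1/2, new interval = [-1/4, 1/2]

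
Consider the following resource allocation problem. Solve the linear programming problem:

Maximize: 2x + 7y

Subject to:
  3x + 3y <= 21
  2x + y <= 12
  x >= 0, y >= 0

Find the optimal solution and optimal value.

Feasible vertices: (0, 0), (0, 7), (5, 2), (6, 0)
Objective 2x + 7y at each:
  (0, 0): 0
  (0, 7): 49
  (5, 2): 24
  (6, 0): 12
Maximum is 49 at (0, 7).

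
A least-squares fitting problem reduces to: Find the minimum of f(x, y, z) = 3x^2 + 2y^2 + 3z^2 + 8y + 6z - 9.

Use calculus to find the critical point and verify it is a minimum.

f(x,y,z) = 3x^2 + 2y^2 + 3z^2 + 8y + 6z - 9
df/dx = 6x + (0) = 0 => x = 0
df/dy = 4y + (8) = 0 => y = -2
df/dz = 6z + (6) = 0 => z = -1
f(0,-2,-1) = 3*(0)^2 + 2*(-2)^2 + 3*(-1)^2 + 8*(-2) + 6*(-1) + -9 = -20
Hessian is diagonal with entries 6, 4, 6 > 0, confirmed minimum.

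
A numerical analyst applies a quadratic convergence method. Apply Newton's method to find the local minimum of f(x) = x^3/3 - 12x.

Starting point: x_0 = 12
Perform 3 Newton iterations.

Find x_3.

f(x) = x^3/3 - 12x
f'(x) = x^2 - 12, f''(x) = 2x
Newton update: x_{n+1} = x_n - (x_n^2 - 12)/(2*x_n)
Step 1: x_0 = 12, f'=132, f''=24, x_1 = 13/2
Step 2: x_1 = 13/2, f'=121/4, f''=13, x_2 = 217/52
Step 3: x_2 = 217/52, f'=14641/2704, f''=217/26, x_3 = 79537/22568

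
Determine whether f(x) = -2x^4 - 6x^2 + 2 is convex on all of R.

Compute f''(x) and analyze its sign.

f(x) = -2x^4 - 6x^2 + 2
f'(x) = -8x^3 + -12x
f''(x) = -24x^2 + -12
f''(x) = -24x^2 + -12 <= -12 < 0 for all x
Therefore, f is concave on R.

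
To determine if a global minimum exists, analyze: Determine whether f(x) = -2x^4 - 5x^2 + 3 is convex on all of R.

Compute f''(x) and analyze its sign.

f(x) = -2x^4 - 5x^2 + 3
f'(x) = -8x^3 + -10x
f''(x) = -24x^2 + -10
f''(x) = -24x^2 + -10 <= -10 < 0 for all x
Therefore, f is concave on R.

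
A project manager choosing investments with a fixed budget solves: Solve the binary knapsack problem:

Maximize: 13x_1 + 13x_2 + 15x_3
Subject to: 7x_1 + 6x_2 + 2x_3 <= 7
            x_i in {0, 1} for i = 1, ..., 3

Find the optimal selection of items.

Items: item 1 (v=13, w=7), item 2 (v=13, w=6), item 3 (v=15, w=2)
Capacity: 7
Checking all 8 subsets (w = total weight, v = total value):
  {}: w = 0, v = 0
  {1}: w = 7, v = 13
  {2}: w = 6, v = 13
  {3}: w = 2, v = 15
  {1, 2}: w = 13 > 7, infeasible
  {1, 3}: w = 9 > 7, infeasible
  {2, 3}: w = 8 > 7, infeasible
  {1, 2, 3}: w = 15 > 7, infeasible
Best feasible subset: items [3]
Total weight: 2 <= 7, total value: 15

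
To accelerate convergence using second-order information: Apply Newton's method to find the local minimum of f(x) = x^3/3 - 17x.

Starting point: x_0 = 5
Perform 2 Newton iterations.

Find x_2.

f(x) = x^3/3 - 17x
f'(x) = x^2 - 17, f''(x) = 2x
Newton update: x_{n+1} = x_n - (x_n^2 - 17)/(2*x_n)
Step 1: x_0 = 5, f'=8, f''=10, x_1 = 21/5
Step 2: x_1 = 21/5, f'=16/25, f''=42/5, x_2 = 433/105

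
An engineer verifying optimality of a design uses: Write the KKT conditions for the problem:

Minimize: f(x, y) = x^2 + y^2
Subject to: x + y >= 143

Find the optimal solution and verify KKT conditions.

KKT conditions for min x^2 + y^2 s.t. x + y >= 143:
Stationarity: 2x = mu, 2y = mu
So x = y = mu/2.
Complementary slackness: mu*(x + y - 143) = 0
Primal feasibility: x + y >= 143; dual feasibility: mu >= 0
If mu = 0 then x = y = 0, but 0 + 0 < 143 is infeasible, so the constraint is active.
Constraint active: x + y = 2*(mu/2) = 143 => mu = 143
x = y = 143/2, f = 20449/2
Verify: stationarity 2*(143/2) = 143 = mu; primal 143/2 + 143/2 = 143 >= 143; dual mu = 143 >= 0; complementary slackness 143*(143 - 143) = 0. All KKT conditions hold.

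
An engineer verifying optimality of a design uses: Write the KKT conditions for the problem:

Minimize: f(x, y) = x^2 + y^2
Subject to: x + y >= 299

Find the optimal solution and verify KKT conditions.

KKT conditions for min x^2 + y^2 s.t. x + y >= 299:
Stationarity: 2x = mu, 2y = mu
So x = y = mu/2.
Complementary slackness: mu*(x + y - 299) = 0
Primal feasibility: x + y >= 299; dual feasibility: mu >= 0
If mu = 0 then x = y = 0, but 0 + 0 < 299 is infeasible, so the constraint is active.
Constraint active: x + y = 2*(mu/2) = 299 => mu = 299
x = y = 299/2, f = 89401/2
Verify: stationarity 2*(299/2) = 299 = mu; primal 299/2 + 299/2 = 299 >= 299; dual mu = 299 >= 0; complementary slackness 299*(299 - 299) = 0. All KKT conditions hold.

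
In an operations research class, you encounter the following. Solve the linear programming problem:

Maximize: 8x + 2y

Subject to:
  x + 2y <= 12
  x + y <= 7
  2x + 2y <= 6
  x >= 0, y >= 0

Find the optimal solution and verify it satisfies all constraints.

Feasible vertices: (0, 0), (0, 3), (3, 0)
Objective 8x + 2y at each vertex:
  (0, 0): 0
  (0, 3): 6
  (3, 0): 24
Maximum is 24 at (3, 0).
Verify constraints at (x, y) = (3, 0):
  1*3 + 2*0 = 3 <= 12
  1*3 + 1*0 = 3 <= 7
  2*3 + 2*0 = 6 <= 6 (active)
  x = 3 >= 0, y = 0 >= 0. All constraints satisfied.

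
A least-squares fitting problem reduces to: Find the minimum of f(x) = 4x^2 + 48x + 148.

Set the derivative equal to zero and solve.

f(x) = 4x^2 + 48x + 148
f'(x) = 8x + (48) = 0
x = -48/8 = -6
f(-6) = 4
Since f''(x) = 8 > 0, this is a minimum.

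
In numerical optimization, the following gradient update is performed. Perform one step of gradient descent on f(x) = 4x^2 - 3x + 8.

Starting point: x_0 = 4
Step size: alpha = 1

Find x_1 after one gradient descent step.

f(x) = 4x^2 - 3x + 8
f'(x) = 8x - 3
f'(4) = 8*4 + (-3) = 29
x_1 = x_0 - alpha * f'(x_0) = 4 - 1 * 29 = -25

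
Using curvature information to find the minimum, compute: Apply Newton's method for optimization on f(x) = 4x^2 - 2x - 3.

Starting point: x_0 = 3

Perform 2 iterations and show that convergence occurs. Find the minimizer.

f(x) = 4x^2 - 2x - 3, f'(x) = 8x + (-2), f''(x) = 8
Step 1: f'(3) = 22, x_1 = 3 - 22/8 = 1/4
Step 2: f'(1/4) = 0, x_2 = 1/4 (converged)
Newton's method converges in 1 step for quadratics.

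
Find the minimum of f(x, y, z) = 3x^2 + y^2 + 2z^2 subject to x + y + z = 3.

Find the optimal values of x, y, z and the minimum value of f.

Using Lagrange multipliers on f = 3x^2 + y^2 + 2z^2 with constraint x + y + z = 3:
Conditions: 2*3*x = lambda, 2*1*y = lambda, 2*2*z = lambda
So x = lambda/6, y = lambda/2, z = lambda/4
Substituting into constraint: lambda * (11/12) = 3
lambda = 36/11
x = 6/11, y = 18/11, z = 9/11
Minimum value = 54/11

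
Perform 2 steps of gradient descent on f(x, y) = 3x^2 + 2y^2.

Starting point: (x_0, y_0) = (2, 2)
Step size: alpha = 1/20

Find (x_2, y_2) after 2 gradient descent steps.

f(x,y) = 3x^2 + 2y^2
grad_x = 6x + 0y, grad_y = 4y + 0x
Step 1: grad = (12, 8), (7/5, 8/5)
Step 2: grad = (42/5, 32/5), (49/50, 32/25)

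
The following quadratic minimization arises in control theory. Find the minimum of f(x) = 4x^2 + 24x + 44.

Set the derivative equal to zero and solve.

f(x) = 4x^2 + 24x + 44
f'(x) = 8x + (24) = 0
x = -24/8 = -3
f(-3) = 8
Since f''(x) = 8 > 0, this is a minimum.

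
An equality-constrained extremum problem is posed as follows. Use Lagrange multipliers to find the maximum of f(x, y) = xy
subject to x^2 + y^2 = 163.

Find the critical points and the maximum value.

Lagrange conditions: y = 2*lambda*x and x = 2*lambda*y
If x = 0 then y = 0, violating the constraint, so x, y != 0.
Dividing: y/x = x/y => x^2 = y^2 => y = x or y = -x
Constraint: 2x^2 = 163 => x^2 = 163/2 => x = +/-sqrt(163/2)
Critical points: (sqrt(163/2), sqrt(163/2)), (-sqrt(163/2), -sqrt(163/2)), (sqrt(163/2), -sqrt(163/2)), (-sqrt(163/2), sqrt(163/2))
  y = x:  xy = x^2 = 163/2  at (sqrt(163/2), sqrt(163/2)) and (-sqrt(163/2), -sqrt(163/2))
  y = -x: xy = -x^2 = -163/2 at (sqrt(163/2), -sqrt(163/2)) and (-sqrt(163/2), sqrt(163/2))
Maximum xy = 163/2 at (sqrt(163/2), sqrt(163/2)) and (-sqrt(163/2), -sqrt(163/2))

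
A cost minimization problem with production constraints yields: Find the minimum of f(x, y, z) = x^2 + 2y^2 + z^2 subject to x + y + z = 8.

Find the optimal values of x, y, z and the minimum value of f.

Using Lagrange multipliers on f = x^2 + 2y^2 + z^2 with constraint x + y + z = 8:
Conditions: 2*1*x = lambda, 2*2*y = lambda, 2*1*z = lambda
So x = lambda/2, y = lambda/4, z = lambda/2
Substituting into constraint: lambda * (5/4) = 8
lambda = 32/5
x = 16/5, y = 8/5, z = 16/5
Minimum value = 128/5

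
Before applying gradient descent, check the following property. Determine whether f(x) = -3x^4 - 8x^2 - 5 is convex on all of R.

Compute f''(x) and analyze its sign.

f(x) = -3x^4 - 8x^2 - 5
f'(x) = -12x^3 + -16x
f''(x) = -36x^2 + -16
f''(x) = -36x^2 + -16 <= -16 < 0 for all x
Therefore, f is concave on R.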